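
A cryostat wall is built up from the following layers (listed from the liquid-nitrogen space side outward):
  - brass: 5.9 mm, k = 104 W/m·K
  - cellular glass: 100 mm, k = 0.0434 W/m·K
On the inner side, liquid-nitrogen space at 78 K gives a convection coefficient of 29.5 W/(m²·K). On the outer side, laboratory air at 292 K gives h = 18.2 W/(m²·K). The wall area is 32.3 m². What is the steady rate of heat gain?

Treating each layer as a thermal resistance in series:
R_inner film = 1/(h_i·A) = 1/(29.5×32.3) = 0.001049 K/W
R_brass = L/(kA) = 0.0059/(104×32.3) = 1.756×10^-6 K/W
R_cellular glass = L/(kA) = 0.1/(0.0434×32.3) = 0.07134 K/W
R_outer film = 1/(h_o·A) = 1/(18.2×32.3) = 0.001701 K/W
R_total = 0.07409 K/W
Q = ΔT / R_total = 214 / 0.07409

Q ≈ 2890 W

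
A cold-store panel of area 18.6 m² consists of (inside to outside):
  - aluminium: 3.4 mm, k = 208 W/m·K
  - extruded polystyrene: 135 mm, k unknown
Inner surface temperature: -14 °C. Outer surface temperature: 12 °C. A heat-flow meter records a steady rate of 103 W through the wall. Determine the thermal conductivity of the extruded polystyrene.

k ≈ 0.0288 W/(m·K)

Series thermal resistances:
R_aluminium = L/(kA) = 0.0034/(208×18.6) = 8.788×10^-7 K/W
Sum of known resistances R_other = 8.788×10^-7 K/W
Total R = ΔT/Q = 26/103 = 0.2524 K/W
R_extruded polystyrene = R_total − R_other = 0.2524 K/W
k = L/(R·A) = 0.135/(0.2524×18.6)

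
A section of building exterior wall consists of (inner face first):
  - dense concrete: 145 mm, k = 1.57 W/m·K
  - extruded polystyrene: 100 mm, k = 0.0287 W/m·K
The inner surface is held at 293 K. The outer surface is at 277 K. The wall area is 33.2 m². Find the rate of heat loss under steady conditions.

Treating each layer as a thermal resistance in series:
R_dense concrete = L/(kA) = 0.145/(1.57×33.2) = 0.002782 K/W
R_extruded polystyrene = L/(kA) = 0.1/(0.0287×33.2) = 0.1049 K/W
R_total = 0.1077 K/W
Q = ΔT / R_total = 16 / 0.1077

Q ≈ 149 W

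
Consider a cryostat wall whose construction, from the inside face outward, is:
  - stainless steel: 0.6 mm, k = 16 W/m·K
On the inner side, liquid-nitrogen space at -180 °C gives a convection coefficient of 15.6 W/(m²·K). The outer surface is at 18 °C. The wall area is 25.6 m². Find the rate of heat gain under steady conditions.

Using the resistance-network approach (series):
R_inner film = 1/(h_i·A) = 1/(15.6×25.6) = 0.002504 K/W
R_stainless steel = L/(kA) = 0.0006/(16×25.6) = 1.465×10^-6 K/W
R_total = 0.002505 K/W
Q = ΔT / R_total = 198 / 0.002505

Q ≈ 79000 W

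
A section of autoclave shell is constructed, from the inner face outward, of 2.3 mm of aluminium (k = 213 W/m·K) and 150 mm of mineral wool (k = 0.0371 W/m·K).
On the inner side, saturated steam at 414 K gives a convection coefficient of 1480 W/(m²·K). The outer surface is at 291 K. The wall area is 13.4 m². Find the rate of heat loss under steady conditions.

Treating each layer as a thermal resistance in series:
R_inner film = 1/(h_i·A) = 1/(1480×13.4) = 5.042×10^-5 K/W
R_aluminium = L/(kA) = 0.0023/(213×13.4) = 8.058×10^-7 K/W
R_mineral wool = L/(kA) = 0.15/(0.0371×13.4) = 0.3017 K/W
R_total = 0.3018 K/W
Q = ΔT / R_total = 123 / 0.3018

Q ≈ 408 W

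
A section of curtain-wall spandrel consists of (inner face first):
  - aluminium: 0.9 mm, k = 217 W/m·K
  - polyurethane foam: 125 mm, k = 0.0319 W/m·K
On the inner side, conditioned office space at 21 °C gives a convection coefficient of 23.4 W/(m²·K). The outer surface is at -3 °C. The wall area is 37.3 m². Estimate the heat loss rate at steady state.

Q ≈ 226 W

Thermal resistances in series:
R_inner film = 1/(h_i·A) = 1/(23.4×37.3) = 0.001146 K/W
R_aluminium = L/(kA) = 0.0009/(217×37.3) = 1.112×10^-7 K/W
R_polyurethane foam = L/(kA) = 0.125/(0.0319×37.3) = 0.1051 K/W
R_total = 0.1062 K/W
Q = ΔT / R_total = 24 / 0.1062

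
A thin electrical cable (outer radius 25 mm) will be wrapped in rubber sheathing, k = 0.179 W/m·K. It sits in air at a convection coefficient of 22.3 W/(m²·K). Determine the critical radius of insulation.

r_cr ≈ 8.03 mm

For a cylinder r_cr = k/h = 0.179/22.3
r_cr = 8.03 mm; since the bare radius (25 mm) is above r_cr, any added insulation will reduce heat loss.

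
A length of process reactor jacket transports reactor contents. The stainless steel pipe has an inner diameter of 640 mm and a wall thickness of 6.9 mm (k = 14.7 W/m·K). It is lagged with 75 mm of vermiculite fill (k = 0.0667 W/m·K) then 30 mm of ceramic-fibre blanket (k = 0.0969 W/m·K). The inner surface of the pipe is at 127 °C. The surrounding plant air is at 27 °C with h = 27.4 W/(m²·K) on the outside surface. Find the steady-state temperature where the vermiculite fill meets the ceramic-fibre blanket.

T ≈ 48.1 °C

For a radial system each layer contributes R = ln(r_out/r_in)/(2πkL); films add R = 1/(hA).
R_stainless steel pipe wall = ln(326.9/320)/(2π×14.7×1) = 2.31×10^-4 K/W
R_vermiculite fill = ln(401.9/326.9)/(2π×0.0667×1) = 0.4929 K/W
R_ceramic-fibre blanket = ln(431.9/401.9)/(2π×0.0969×1) = 0.1182 K/W
R_outer film = 1/(h_o·2πr_oL) = 1/(27.4×2π×0.4319×1) = 0.01345 K/W
R_total = 0.6248 K/W
Q = ΔT/R_total = 100/0.6248
Q = 160 W/m
T_interface = T_inner − Q·ΣR(inner→interface) = 127 − 160×0.4931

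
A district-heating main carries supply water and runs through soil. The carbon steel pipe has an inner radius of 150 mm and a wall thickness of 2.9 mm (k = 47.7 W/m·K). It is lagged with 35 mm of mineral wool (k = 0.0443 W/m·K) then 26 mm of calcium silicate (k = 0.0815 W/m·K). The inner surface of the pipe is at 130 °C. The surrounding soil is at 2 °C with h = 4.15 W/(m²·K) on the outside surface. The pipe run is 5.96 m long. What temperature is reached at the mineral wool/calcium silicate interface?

Radial resistances (cylindrical: R_cond = ln(r_o/r_i)/(2πkL), R_conv = 1/(h·2πrL)):
R_carbon steel pipe wall = ln(152.9/150)/(2π×47.7×5.96) = 1.072×10^-5 K/W
R_mineral wool = ln(187.9/152.9)/(2π×0.0443×5.96) = 0.1243 K/W
R_calcium silicate = ln(213.9/187.9)/(2π×0.0815×5.96) = 0.04246 K/W
R_outer film = 1/(h_o·2πr_oL) = 1/(4.15×2π×0.2139×5.96) = 0.03008 K/W
R_total = 0.1968 K/W
Q = ΔT/R_total = 128/0.1968
Q = 650 W
T_interface = T_inner − Q·ΣR(inner→interface) = 130 − 650×0.1243

T ≈ 49.2 °C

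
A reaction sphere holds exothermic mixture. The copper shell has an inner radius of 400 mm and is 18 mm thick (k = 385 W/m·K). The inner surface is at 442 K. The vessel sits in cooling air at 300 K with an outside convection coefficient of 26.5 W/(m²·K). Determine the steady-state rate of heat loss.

Each spherical layer contributes R = (1/r_i − 1/r_o)/(4πk):
R_copper shell = (1/0.4 − 1/0.418)/(4π×385) = 2.225×10^-5 K/W
R_outer film = 1/(h·4πr_o²) = 1/(26.5×4π×0.418²) = 0.01719 K/W
R_total = 0.01721 K/W
Q = ΔT/R_total = 142/0.01721

Q ≈ 8250 W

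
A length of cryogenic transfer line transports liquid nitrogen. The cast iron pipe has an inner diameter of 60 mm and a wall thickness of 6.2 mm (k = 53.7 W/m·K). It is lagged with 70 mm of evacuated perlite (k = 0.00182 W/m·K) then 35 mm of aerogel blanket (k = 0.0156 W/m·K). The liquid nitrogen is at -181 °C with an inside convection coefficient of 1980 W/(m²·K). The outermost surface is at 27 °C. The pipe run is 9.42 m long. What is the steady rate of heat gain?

Treating each annulus and film as a series resistance:
R_inner film = 1/(h_i·2πr₁L) = 1/(1980×2π×0.03×9.42) = 2.844×10^-4 K/W
R_cast iron pipe wall = ln(36.2/30)/(2π×53.7×9.42) = 5.911×10^-5 K/W
R_evacuated perlite = ln(106.2/36.2)/(2π×0.00182×9.42) = 9.991 K/W
R_aerogel blanket = ln(141.2/106.2)/(2π×0.0156×9.42) = 0.3085 K/W
R_total = 10.3 K/W
Q = ΔT/R_total = 208/10.3

Q ≈ 20.2 W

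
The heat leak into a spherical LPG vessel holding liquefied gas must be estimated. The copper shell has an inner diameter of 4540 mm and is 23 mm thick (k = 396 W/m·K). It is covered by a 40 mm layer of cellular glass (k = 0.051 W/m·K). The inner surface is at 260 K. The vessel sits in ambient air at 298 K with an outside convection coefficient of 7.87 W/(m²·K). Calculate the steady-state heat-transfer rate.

Radial (spherical) resistances in series:
R_copper shell = (1/2.27 − 1/2.293)/(4π×396) = 8.88×10^-7 K/W
R_cellular glass = (1/2.293 − 1/2.333)/(4π×0.051) = 0.01167 K/W
R_outer film = 1/(h·4πr_o²) = 1/(7.87×4π×2.333²) = 0.001858 K/W
R_total = 0.01353 K/W
Q = ΔT/R_total = 38/0.01353

Q ≈ 2810 W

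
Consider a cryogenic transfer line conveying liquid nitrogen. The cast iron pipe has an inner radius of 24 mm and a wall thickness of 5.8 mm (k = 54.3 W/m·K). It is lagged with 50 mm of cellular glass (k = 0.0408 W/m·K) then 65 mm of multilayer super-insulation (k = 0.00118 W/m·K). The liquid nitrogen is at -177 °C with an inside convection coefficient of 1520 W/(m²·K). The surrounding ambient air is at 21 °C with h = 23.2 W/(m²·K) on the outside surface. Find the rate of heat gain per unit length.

For a radial system each layer contributes R = ln(r_out/r_in)/(2πkL); films add R = 1/(hA).
R_inner film = 1/(h_i·2πr₁L) = 1/(1520×2π×0.024×1) = 0.004363 K/W
R_cast iron pipe wall = ln(29.8/24)/(2π×54.3×1) = 6.344×10^-4 K/W
R_cellular glass = ln(79.8/29.8)/(2π×0.0408×1) = 3.842 K/W
R_multilayer super-insulation = ln(144.8/79.8)/(2π×0.00118×1) = 80.36 K/W
R_outer film = 1/(h_o·2πr_oL) = 1/(23.2×2π×0.1448×1) = 0.04738 K/W
R_total = 84.26 K/W
Q = ΔT/R_total = 198/84.26

q′ ≈ 2.35 W/m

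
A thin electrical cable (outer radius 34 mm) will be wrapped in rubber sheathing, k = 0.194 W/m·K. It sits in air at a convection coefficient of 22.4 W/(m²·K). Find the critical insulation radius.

r_cr ≈ 8.66 mm

For a cylinder r_cr = k/h = 0.194/22.4
r_cr = 8.66 mm; since the bare radius (34 mm) is above r_cr, any added insulation will reduce heat loss.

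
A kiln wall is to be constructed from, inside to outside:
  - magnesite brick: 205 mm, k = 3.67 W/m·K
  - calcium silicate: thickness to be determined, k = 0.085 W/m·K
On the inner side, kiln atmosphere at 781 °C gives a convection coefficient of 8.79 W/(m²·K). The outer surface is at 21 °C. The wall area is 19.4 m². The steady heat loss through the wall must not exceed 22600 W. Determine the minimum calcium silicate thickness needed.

L ≈ 41 mm

Treating each layer as a thermal resistance in series:
R_inner film = 1/(h_i·A) = 1/(8.79×19.4) = 0.005864 K/W
R_magnesite brick = L/(kA) = 0.205/(3.67×19.4) = 0.002879 K/W
Sum of the known resistances R_other = 0.008744 K/W
Required total resistance R_tot = ΔT/Q_allow = 760/22600 = 0.03363 K/W
R_calcium silicate = R_tot − R_other = 0.02488 K/W
L = R·k·A = 0.02488×0.085×19.4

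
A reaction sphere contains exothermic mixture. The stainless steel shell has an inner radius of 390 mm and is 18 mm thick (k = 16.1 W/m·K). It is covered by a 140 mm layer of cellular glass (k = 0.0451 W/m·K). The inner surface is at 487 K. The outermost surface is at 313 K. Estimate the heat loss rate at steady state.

Spherical conduction: R = (1/r_in − 1/r_out)/(4πk) per layer; series-sum.
R_stainless steel shell = (1/0.39 − 1/0.408)/(4π×16.1) = 5.591×10^-4 K/W
R_cellular glass = (1/0.408 − 1/0.548)/(4π×0.0451) = 1.105 K/W
R_total = 1.105 K/W
Q = ΔT/R_total = 174/1.105

Q ≈ 157 W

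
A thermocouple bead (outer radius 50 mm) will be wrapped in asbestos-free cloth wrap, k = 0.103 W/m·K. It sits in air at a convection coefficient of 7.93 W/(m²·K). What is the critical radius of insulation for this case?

For a sphere r_cr = 2k/h = 2×0.103/7.93
r_cr = 26 mm; since the bare radius (50 mm) is above r_cr, any added insulation will reduce heat loss.

r_cr ≈ 26 mm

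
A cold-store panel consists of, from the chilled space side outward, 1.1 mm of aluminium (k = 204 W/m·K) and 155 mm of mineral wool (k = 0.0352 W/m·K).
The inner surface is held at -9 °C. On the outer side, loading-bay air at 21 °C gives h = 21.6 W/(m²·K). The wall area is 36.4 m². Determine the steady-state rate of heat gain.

Model the wall as resistances in series:
R_aluminium = L/(kA) = 0.0011/(204×36.4) = 1.481×10^-7 K/W
R_mineral wool = L/(kA) = 0.155/(0.0352×36.4) = 0.121 K/W
R_outer film = 1/(h_o·A) = 1/(21.6×36.4) = 0.001272 K/W
R_total = 0.1222 K/W
Q = ΔT / R_total = 30 / 0.1222

Q ≈ 245 W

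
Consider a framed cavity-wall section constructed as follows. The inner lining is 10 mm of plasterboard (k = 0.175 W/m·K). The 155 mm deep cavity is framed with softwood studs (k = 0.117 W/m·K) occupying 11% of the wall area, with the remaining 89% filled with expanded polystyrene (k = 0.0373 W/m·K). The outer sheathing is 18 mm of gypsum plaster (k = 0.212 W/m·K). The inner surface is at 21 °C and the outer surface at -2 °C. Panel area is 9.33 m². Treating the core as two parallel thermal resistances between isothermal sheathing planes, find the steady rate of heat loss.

Sheathing layers in series; stud and cavity paths in parallel between them.
R_inner = 0.01/(0.175×9.33) = 0.006125 K/W
R_stud  = 0.155/(0.117×0.11×9.33) = 1.291 K/W
R_cav   = 0.155/(0.0373×0.89×9.33) = 0.5004 K/W
1/R_core = 1/R_stud + 1/R_cav → R_core = 0.3606 K/W
R_outer = 0.018/(0.212×9.33) = 0.0091 K/W
R_total = 0.3759 K/W
Q = ΔT/R_total = 23/0.3759

Q ≈ 61.2 W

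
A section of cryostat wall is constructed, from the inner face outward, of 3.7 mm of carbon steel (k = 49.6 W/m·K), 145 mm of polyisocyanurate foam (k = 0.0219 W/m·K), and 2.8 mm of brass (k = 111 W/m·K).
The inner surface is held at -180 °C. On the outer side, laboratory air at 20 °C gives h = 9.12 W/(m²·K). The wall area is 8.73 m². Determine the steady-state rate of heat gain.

Model the wall as resistances in series:
R_carbon steel = L/(kA) = 0.0037/(49.6×8.73) = 8.545×10^-6 K/W
R_polyisocyanurate foam = L/(kA) = 0.145/(0.0219×8.73) = 0.7584 K/W
R_brass = L/(kA) = 0.0028/(111×8.73) = 2.889×10^-6 K/W
R_outer film = 1/(h_o·A) = 1/(9.12×8.73) = 0.01256 K/W
R_total = 0.771 K/W
Q = ΔT / R_total = 200 / 0.771

Q ≈ 259 W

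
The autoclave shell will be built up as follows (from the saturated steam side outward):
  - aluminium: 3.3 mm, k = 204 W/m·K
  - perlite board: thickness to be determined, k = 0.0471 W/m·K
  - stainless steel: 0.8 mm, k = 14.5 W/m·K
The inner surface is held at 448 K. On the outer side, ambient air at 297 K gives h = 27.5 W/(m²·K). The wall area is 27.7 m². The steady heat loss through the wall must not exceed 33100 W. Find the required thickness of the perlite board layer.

Model the wall as resistances in series:
R_aluminium = L/(kA) = 0.0033/(204×27.7) = 5.84×10^-7 K/W
R_stainless steel = L/(kA) = 0.0008/(14.5×27.7) = 1.992×10^-6 K/W
R_outer film = 1/(h_o·A) = 1/(27.5×27.7) = 0.001313 K/W
Sum of the known resistances R_other = 0.001315 K/W
Required total resistance R_tot = ΔT/Q_allow = 151/33100 = 0.004562 K/W
R_perlite board = R_tot − R_other = 0.003247 K/W
L = R·k·A = 0.003247×0.0471×27.7

L ≈ 4.24 mm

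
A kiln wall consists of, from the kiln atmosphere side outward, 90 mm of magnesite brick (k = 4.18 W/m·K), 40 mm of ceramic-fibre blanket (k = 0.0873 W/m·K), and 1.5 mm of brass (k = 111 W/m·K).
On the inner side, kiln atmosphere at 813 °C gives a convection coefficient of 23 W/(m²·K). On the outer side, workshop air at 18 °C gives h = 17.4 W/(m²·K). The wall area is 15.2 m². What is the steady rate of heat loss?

Q ≈ 20800 W

Model the wall as resistances in series:
R_inner film = 1/(h_i·A) = 1/(23×15.2) = 0.00286 K/W
R_magnesite brick = L/(kA) = 0.09/(4.18×15.2) = 0.001417 K/W
R_ceramic-fibre blanket = L/(kA) = 0.04/(0.0873×15.2) = 0.03014 K/W
R_brass = L/(kA) = 0.0015/(111×15.2) = 8.89×10^-7 K/W
R_outer film = 1/(h_o·A) = 1/(17.4×15.2) = 0.003781 K/W
R_total = 0.0382 K/W
Q = ΔT / R_total = 795 / 0.0382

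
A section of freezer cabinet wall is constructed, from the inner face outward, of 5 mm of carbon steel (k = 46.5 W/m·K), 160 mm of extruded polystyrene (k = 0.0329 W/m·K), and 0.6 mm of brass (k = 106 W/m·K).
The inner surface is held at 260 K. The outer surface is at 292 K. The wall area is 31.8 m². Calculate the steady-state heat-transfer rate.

Thermal resistances in series:
R_carbon steel = L/(kA) = 0.005/(46.5×31.8) = 3.381×10^-6 K/W
R_extruded polystyrene = L/(kA) = 0.16/(0.0329×31.8) = 0.1529 K/W
R_brass = L/(kA) = 0.0006/(106×31.8) = 1.78×10^-7 K/W
R_total = 0.1529 K/W
Q = ΔT / R_total = 32 / 0.1529

Q ≈ 209 W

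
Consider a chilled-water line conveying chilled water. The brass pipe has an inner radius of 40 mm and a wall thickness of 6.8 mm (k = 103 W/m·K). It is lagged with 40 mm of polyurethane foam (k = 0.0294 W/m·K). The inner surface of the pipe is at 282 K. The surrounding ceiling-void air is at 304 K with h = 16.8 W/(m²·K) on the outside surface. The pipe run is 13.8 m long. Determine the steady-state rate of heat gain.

Cylindrical conduction, so R = ln(r₂/r₁)/(2πkL) per layer, in series:
R_brass pipe wall = ln(46.8/40)/(2π×103×13.8) = 1.758×10^-5 K/W
R_polyurethane foam = ln(86.8/46.8)/(2π×0.0294×13.8) = 0.2423 K/W
R_outer film = 1/(h_o·2πr_oL) = 1/(16.8×2π×0.0868×13.8) = 0.007909 K/W
R_total = 0.2502 K/W
Q = ΔT/R_total = 22/0.2502

Q ≈ 87.9 W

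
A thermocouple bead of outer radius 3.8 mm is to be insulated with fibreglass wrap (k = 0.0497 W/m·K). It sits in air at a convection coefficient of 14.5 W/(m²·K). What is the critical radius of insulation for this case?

For a sphere r_cr = 2k/h = 2×0.0497/14.5
r_cr = 6.86 mm; since the bare radius (3.8 mm) is below r_cr, adding a thin layer of insulation will *increase* heat loss.

r_cr ≈ 6.86 mm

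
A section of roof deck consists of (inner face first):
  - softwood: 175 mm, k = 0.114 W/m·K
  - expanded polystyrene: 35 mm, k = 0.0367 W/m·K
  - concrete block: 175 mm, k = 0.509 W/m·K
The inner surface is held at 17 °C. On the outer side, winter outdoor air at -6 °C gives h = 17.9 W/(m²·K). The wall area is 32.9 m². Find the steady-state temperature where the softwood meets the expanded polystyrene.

T ≈ 4.78 °C

Treating each layer as a thermal resistance in series:
R_softwood = L/(kA) = 0.175/(0.114×32.9) = 0.04666 K/W
R_expanded polystyrene = L/(kA) = 0.035/(0.0367×32.9) = 0.02899 K/W
R_concrete block = L/(kA) = 0.175/(0.509×32.9) = 0.01045 K/W
R_outer film = 1/(h_o·A) = 1/(17.9×32.9) = 0.001698 K/W
R_total = 0.08779 K/W;  Q = ΔT/R_total = 23/0.08779 = 262 W
T_interface = T_inner − Q·ΣR(inner→interface) = 17 − 262×0.04666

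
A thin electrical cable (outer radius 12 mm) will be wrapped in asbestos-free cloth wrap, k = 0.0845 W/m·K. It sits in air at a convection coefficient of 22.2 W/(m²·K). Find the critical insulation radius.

For a cylinder r_cr = k/h = 0.0845/22.2
r_cr = 3.81 mm; since the bare radius (12 mm) is above r_cr, any added insulation will reduce heat loss.

r_cr ≈ 3.81 mm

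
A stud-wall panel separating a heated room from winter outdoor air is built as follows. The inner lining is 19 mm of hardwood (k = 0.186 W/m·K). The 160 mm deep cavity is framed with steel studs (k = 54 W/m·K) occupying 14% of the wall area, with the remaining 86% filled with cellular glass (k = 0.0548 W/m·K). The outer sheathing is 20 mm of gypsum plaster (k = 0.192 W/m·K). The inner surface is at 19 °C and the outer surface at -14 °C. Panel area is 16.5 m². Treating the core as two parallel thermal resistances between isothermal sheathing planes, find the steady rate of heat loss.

Q ≈ 2390 W

Sheathing layers in series; stud and cavity paths in parallel between them.
R_inner = 0.019/(0.186×16.5) = 0.006191 K/W
R_stud  = 0.16/(54×0.14×16.5) = 0.001283 K/W
R_cav   = 0.16/(0.0548×0.86×16.5) = 0.2058 K/W
1/R_core = 1/R_stud + 1/R_cav → R_core = 0.001275 K/W
R_outer = 0.02/(0.192×16.5) = 0.006313 K/W
R_total = 0.01378 K/W
Q = ΔT/R_total = 33/0.01378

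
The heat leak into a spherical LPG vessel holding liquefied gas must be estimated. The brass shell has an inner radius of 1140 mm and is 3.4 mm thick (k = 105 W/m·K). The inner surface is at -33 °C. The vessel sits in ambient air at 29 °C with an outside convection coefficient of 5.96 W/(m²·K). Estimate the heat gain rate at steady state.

Q ≈ 6070 W

Spherical conduction: R = (1/r_in − 1/r_out)/(4πk) per layer; series-sum.
R_brass shell = (1/1.14 − 1/1.1434)/(4π×105) = 1.977×10^-6 K/W
R_outer film = 1/(h·4πr_o²) = 1/(5.96×4π×1.1434²) = 0.01021 K/W
R_total = 0.01021 K/W
Q = ΔT/R_total = 62/0.01021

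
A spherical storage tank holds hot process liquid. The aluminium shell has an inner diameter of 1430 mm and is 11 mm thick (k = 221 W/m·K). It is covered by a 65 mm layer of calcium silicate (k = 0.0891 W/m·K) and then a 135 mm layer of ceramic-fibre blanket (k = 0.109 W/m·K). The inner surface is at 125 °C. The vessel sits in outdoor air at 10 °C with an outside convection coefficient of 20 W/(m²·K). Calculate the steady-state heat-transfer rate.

Q ≈ 479 W

For a spherical shell R = (1/r₁ − 1/r₂)/(4πk); film R = 1/(h·4πr²). In series:
R_aluminium shell = (1/0.715 − 1/0.726)/(4π×221) = 7.63×10^-6 K/W
R_calcium silicate = (1/0.726 − 1/0.791)/(4π×0.0891) = 0.1011 K/W
R_ceramic-fibre blanket = (1/0.791 − 1/0.926)/(4π×0.109) = 0.1346 K/W
R_outer film = 1/(h·4πr_o²) = 1/(20×4π×0.926²) = 0.00464 K/W
R_total = 0.2403 K/W
Q = ΔT/R_total = 115/0.2403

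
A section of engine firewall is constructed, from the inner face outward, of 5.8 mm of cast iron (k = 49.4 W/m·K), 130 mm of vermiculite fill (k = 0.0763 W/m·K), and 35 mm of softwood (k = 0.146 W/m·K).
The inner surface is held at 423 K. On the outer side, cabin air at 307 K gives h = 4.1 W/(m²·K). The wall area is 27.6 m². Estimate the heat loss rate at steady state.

Q ≈ 1460 W

Thermal resistances in series:
R_cast iron = L/(kA) = 0.0058/(49.4×27.6) = 4.254×10^-6 K/W
R_vermiculite fill = L/(kA) = 0.13/(0.0763×27.6) = 0.06173 K/W
R_softwood = L/(kA) = 0.035/(0.146×27.6) = 0.008686 K/W
R_outer film = 1/(h_o·A) = 1/(4.1×27.6) = 0.008837 K/W
R_total = 0.07926 K/W
Q = ΔT / R_total = 116 / 0.07926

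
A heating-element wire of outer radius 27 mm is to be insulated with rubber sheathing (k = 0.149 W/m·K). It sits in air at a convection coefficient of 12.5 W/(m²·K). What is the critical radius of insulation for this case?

For a cylinder r_cr = k/h = 0.149/12.5
r_cr = 11.9 mm; since the bare radius (27 mm) is above r_cr, any added insulation will reduce heat loss.

r_cr ≈ 11.9 mm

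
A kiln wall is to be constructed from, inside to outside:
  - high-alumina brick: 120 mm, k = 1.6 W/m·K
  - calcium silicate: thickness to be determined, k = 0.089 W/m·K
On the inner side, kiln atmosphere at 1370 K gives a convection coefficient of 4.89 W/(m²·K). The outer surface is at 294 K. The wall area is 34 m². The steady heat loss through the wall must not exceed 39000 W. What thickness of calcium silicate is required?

Series thermal resistances:
R_inner film = 1/(h_i·A) = 1/(4.89×34) = 0.006015 K/W
R_high-alumina brick = L/(kA) = 0.12/(1.6×34) = 0.002206 K/W
Sum of the known resistances R_other = 0.008221 K/W
Required total resistance R_tot = ΔT/Q_allow = 1076/39000 = 0.02759 K/W
R_calcium silicate = R_tot − R_other = 0.01937 K/W
L = R·k·A = 0.01937×0.089×34

L ≈ 58.6 mm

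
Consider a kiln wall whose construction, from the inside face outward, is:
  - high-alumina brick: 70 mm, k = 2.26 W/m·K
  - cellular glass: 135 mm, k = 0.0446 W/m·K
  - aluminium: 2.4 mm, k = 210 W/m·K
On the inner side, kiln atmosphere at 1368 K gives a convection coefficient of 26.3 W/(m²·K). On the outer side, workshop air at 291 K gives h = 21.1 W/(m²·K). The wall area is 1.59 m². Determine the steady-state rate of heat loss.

Using the resistance-network approach (series):
R_inner film = 1/(h_i·A) = 1/(26.3×1.59) = 0.02391 K/W
R_high-alumina brick = L/(kA) = 0.07/(2.26×1.59) = 0.01948 K/W
R_cellular glass = L/(kA) = 0.135/(0.0446×1.59) = 1.904 K/W
R_aluminium = L/(kA) = 0.0024/(210×1.59) = 7.188×10^-6 K/W
R_outer film = 1/(h_o·A) = 1/(21.1×1.59) = 0.02981 K/W
R_total = 1.977 K/W
Q = ΔT / R_total = 1077 / 1.977

Q ≈ 545 W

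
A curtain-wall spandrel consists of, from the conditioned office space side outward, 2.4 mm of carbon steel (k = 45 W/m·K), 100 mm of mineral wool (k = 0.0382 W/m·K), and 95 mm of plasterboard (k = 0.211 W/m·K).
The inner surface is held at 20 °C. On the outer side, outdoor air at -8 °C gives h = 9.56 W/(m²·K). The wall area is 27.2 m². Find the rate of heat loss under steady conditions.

Q ≈ 240 W

Using the resistance-network approach (series):
R_carbon steel = L/(kA) = 0.0024/(45×27.2) = 1.961×10^-6 K/W
R_mineral wool = L/(kA) = 0.1/(0.0382×27.2) = 0.09624 K/W
R_plasterboard = L/(kA) = 0.095/(0.211×27.2) = 0.01655 K/W
R_outer film = 1/(h_o·A) = 1/(9.56×27.2) = 0.003846 K/W
R_total = 0.1166 K/W
Q = ΔT / R_total = 28 / 0.1166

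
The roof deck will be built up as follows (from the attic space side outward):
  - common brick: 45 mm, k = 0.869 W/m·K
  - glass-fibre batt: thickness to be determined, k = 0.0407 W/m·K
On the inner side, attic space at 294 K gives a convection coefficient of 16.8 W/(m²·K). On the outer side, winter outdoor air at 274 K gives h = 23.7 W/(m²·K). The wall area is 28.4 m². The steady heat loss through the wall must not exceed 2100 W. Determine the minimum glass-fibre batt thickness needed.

L ≈ 4.76 mm

Model the wall as resistances in series:
R_inner film = 1/(h_i·A) = 1/(16.8×28.4) = 0.002096 K/W
R_common brick = L/(kA) = 0.045/(0.869×28.4) = 0.001823 K/W
R_outer film = 1/(h_o·A) = 1/(23.7×28.4) = 0.001486 K/W
Sum of the known resistances R_other = 0.005405 K/W
Required total resistance R_tot = ΔT/Q_allow = 20/2100 = 0.009524 K/W
R_glass-fibre batt = R_tot − R_other = 0.004119 K/W
L = R·k·A = 0.004119×0.0407×28.4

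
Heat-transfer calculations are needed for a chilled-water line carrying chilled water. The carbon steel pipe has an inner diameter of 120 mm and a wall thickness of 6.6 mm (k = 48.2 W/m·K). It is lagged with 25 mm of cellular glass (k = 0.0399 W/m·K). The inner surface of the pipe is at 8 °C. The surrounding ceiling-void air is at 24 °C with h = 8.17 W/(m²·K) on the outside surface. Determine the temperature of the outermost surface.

T ≈ 21.7 °C

Per-layer cylindrical resistances, series-summed:
R_carbon steel pipe wall = ln(66.6/60)/(2π×48.2×1) = 3.446×10^-4 K/W
R_cellular glass = ln(91.6/66.6)/(2π×0.0399×1) = 1.271 K/W
R_outer film = 1/(h_o·2πr_oL) = 1/(8.17×2π×0.0916×1) = 0.2127 K/W
R_total = 1.484 K/W
Q = ΔT/R_total = 16/1.484
Q = 10.8 W/m
T_interface = T_inner + Q·ΣR(inner→interface) = 8 + 10.8×1.272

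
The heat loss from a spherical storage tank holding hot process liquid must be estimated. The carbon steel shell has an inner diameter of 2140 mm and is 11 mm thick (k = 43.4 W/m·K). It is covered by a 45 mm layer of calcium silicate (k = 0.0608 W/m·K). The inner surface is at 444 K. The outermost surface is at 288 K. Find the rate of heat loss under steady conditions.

Q ≈ 3220 W

Spherical conduction: R = (1/r_in − 1/r_out)/(4πk) per layer; series-sum.
R_carbon steel shell = (1/1.07 − 1/1.081)/(4π×43.4) = 1.744×10^-5 K/W
R_calcium silicate = (1/1.081 − 1/1.126)/(4π×0.0608) = 0.04839 K/W
R_total = 0.04841 K/W
Q = ΔT/R_total = 156/0.04841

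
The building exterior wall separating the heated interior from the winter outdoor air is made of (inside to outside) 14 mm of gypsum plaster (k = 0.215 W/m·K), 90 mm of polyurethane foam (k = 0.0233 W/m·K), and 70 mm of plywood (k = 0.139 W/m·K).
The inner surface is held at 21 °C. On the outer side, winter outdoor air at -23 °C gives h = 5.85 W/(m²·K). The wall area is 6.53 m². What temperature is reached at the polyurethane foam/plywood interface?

Series thermal resistances:
R_gypsum plaster = L/(kA) = 0.014/(0.215×6.53) = 0.009972 K/W
R_polyurethane foam = L/(kA) = 0.09/(0.0233×6.53) = 0.5915 K/W
R_plywood = L/(kA) = 0.07/(0.139×6.53) = 0.07712 K/W
R_outer film = 1/(h_o·A) = 1/(5.85×6.53) = 0.02618 K/W
R_total = 0.7048 K/W;  Q = ΔT/R_total = 44/0.7048 = 62.43 W
T_interface = T_inner − Q·ΣR(inner→interface) = 21 − 62.4×0.6015

T ≈ -16.6 °C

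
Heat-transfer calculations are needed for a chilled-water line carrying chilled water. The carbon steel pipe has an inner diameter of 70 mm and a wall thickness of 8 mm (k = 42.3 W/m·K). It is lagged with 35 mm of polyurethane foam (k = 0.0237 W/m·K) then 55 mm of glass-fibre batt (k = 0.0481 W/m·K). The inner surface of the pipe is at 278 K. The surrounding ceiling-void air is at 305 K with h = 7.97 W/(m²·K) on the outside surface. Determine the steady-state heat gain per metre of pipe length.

q′ ≈ 4.56 W/m

Per-layer cylindrical resistances, series-summed:
R_carbon steel pipe wall = ln(43/35)/(2π×42.3×1) = 7.745×10^-4 K/W
R_polyurethane foam = ln(78/43)/(2π×0.0237×1) = 3.999 K/W
R_glass-fibre batt = ln(133/78)/(2π×0.0481×1) = 1.766 K/W
R_outer film = 1/(h_o·2πr_oL) = 1/(7.97×2π×0.133×1) = 0.1501 K/W
R_total = 5.916 K/W
Q = ΔT/R_total = 27/5.916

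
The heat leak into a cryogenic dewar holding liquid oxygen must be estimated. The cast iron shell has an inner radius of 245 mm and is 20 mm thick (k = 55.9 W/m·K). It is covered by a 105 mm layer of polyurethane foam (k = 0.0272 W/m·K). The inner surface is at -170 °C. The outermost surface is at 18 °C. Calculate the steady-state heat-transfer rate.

Q ≈ 60 W

Spherical conduction: R = (1/r_in − 1/r_out)/(4πk) per layer; series-sum.
R_cast iron shell = (1/0.245 − 1/0.265)/(4π×55.9) = 4.385×10^-4 K/W
R_polyurethane foam = (1/0.265 − 1/0.37)/(4π×0.0272) = 3.133 K/W
R_total = 3.133 K/W
Q = ΔT/R_total = 188/3.133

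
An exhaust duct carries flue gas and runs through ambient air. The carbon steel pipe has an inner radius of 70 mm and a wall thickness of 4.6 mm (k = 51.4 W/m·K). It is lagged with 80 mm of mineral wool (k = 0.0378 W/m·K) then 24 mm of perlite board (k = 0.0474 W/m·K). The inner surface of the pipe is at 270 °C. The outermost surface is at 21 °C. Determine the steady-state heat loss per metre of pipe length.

Cylindrical conduction, so R = ln(r₂/r₁)/(2πkL) per layer, in series:
R_carbon steel pipe wall = ln(74.6/70)/(2π×51.4×1) = 1.971×10^-4 K/W
R_mineral wool = ln(154.6/74.6)/(2π×0.0378×1) = 3.068 K/W
R_perlite board = ln(178.6/154.6)/(2π×0.0474×1) = 0.4845 K/W
R_total = 3.553 K/W
Q = ΔT/R_total = 249/3.553

q′ ≈ 70.1 W/m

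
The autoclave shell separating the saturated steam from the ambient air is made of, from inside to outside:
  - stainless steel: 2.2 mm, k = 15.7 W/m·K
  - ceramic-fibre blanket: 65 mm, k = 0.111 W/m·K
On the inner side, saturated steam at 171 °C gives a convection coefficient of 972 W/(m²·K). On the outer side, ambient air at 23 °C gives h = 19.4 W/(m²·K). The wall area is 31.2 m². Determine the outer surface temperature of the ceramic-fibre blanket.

T ≈ 35 °C

Series thermal resistances:
R_inner film = 1/(h_i·A) = 1/(972×31.2) = 3.297×10^-5 K/W
R_stainless steel = L/(kA) = 0.0022/(15.7×31.2) = 4.491×10^-6 K/W
R_ceramic-fibre blanket = L/(kA) = 0.065/(0.111×31.2) = 0.01877 K/W
R_outer film = 1/(h_o·A) = 1/(19.4×31.2) = 0.001652 K/W
R_total = 0.02046 K/W;  Q = ΔT/R_total = 148/0.02046 = 7234 W
T_interface = T_inner − Q·ΣR(inner→interface) = 171 − 7230×0.01881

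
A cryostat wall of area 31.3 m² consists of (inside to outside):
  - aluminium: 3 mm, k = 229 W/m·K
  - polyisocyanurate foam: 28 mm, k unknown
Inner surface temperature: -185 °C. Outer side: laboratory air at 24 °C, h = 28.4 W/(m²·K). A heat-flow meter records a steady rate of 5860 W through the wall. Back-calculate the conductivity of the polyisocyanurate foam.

Model the wall as resistances in series:
R_aluminium = L/(kA) = 0.003/(229×31.3) = 4.185×10^-7 K/W
R_outer film = 1/(h_o·A) = 1/(28.4×31.3) = 0.001125 K/W
Sum of known resistances R_other = 0.001125 K/W
Total R = ΔT/Q = 209/5860 = 0.03567 K/W
R_polyisocyanurate foam = R_total − R_other = 0.03454 K/W
k = L/(R·A) = 0.028/(0.03454×31.3)

k ≈ 0.0259 W/(m·K)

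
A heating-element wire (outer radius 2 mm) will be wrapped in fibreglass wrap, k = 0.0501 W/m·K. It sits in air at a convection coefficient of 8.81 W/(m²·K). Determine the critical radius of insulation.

For a cylinder r_cr = k/h = 0.0501/8.81
r_cr = 5.69 mm; since the bare radius (2 mm) is below r_cr, adding a thin layer of insulation will *increase* heat loss.

r_cr ≈ 5.69 mm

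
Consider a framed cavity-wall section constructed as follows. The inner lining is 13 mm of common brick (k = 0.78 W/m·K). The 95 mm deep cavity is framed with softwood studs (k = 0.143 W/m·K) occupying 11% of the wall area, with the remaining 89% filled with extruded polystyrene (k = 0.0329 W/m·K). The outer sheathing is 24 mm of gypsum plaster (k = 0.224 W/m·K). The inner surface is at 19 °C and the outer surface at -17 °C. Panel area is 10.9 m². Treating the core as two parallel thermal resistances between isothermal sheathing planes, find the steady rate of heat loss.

Q ≈ 176 W

Sheathing layers in series; stud and cavity paths in parallel between them.
R_inner = 0.013/(0.78×10.9) = 0.001529 K/W
R_stud  = 0.095/(0.143×0.11×10.9) = 0.5541 K/W
R_cav   = 0.095/(0.0329×0.89×10.9) = 0.2977 K/W
1/R_core = 1/R_stud + 1/R_cav → R_core = 0.1936 K/W
R_outer = 0.024/(0.224×10.9) = 0.00983 K/W
R_total = 0.205 K/W
Q = ΔT/R_total = 36/0.205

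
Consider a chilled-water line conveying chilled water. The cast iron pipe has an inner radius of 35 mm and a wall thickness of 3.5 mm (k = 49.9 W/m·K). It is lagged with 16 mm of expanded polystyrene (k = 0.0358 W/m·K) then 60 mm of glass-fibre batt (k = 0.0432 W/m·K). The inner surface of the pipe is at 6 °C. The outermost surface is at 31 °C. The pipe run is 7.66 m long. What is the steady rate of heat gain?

Per-layer cylindrical resistances, series-summed:
R_cast iron pipe wall = ln(38.5/35)/(2π×49.9×7.66) = 3.969×10^-5 K/W
R_expanded polystyrene = ln(54.5/38.5)/(2π×0.0358×7.66) = 0.2017 K/W
R_glass-fibre batt = ln(114.5/54.5)/(2π×0.0432×7.66) = 0.3571 K/W
R_total = 0.5588 K/W
Q = ΔT/R_total = 25/0.5588

Q ≈ 44.7 W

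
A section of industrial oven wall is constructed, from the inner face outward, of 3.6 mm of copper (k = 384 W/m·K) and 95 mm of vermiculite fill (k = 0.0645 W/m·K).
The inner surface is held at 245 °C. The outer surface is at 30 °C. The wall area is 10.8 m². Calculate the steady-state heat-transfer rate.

Q ≈ 1580 W

Series thermal resistances:
R_copper = L/(kA) = 0.0036/(384×10.8) = 8.681×10^-7 K/W
R_vermiculite fill = L/(kA) = 0.095/(0.0645×10.8) = 0.1364 K/W
R_total = 0.1364 K/W
Q = ΔT / R_total = 215 / 0.1364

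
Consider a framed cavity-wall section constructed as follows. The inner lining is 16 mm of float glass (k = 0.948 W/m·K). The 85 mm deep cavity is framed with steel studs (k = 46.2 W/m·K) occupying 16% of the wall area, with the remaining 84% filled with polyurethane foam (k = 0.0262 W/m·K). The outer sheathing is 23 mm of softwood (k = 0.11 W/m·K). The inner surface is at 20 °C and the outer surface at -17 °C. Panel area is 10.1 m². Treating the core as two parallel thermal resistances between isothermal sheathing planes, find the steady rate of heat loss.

Sheathing layers in series; stud and cavity paths in parallel between them.
R_inner = 0.016/(0.948×10.1) = 0.001671 K/W
R_stud  = 0.085/(46.2×0.16×10.1) = 0.001139 K/W
R_cav   = 0.085/(0.0262×0.84×10.1) = 0.3824 K/W
1/R_core = 1/R_stud + 1/R_cav → R_core = 0.001135 K/W
R_outer = 0.023/(0.11×10.1) = 0.0207 K/W
R_total = 0.02351 K/W
Q = ΔT/R_total = 37/0.02351

Q ≈ 1570 W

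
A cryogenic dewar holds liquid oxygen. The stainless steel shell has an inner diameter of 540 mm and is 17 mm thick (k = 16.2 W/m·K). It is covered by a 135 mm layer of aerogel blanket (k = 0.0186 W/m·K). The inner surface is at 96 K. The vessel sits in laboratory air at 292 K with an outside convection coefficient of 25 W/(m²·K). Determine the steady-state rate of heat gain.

Q ≈ 40.9 W

Radial (spherical) resistances in series:
R_stainless steel shell = (1/0.27 − 1/0.287)/(4π×16.2) = 0.001078 K/W
R_aerogel blanket = (1/0.287 − 1/0.422)/(4π×0.0186) = 4.769 K/W
R_outer film = 1/(h·4πr_o²) = 1/(25×4π×0.422²) = 0.01787 K/W
R_total = 4.788 K/W
Q = ΔT/R_total = 196/4.788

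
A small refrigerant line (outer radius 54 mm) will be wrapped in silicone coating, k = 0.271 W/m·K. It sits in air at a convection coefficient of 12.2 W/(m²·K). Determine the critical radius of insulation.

For a cylinder r_cr = k/h = 0.271/12.2
r_cr = 22.2 mm; since the bare radius (54 mm) is above r_cr, any added insulation will reduce heat loss.

r_cr ≈ 22.2 mm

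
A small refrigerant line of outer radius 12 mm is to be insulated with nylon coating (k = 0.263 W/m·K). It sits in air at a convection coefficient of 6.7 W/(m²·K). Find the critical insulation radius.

For a cylinder r_cr = k/h = 0.263/6.7
r_cr = 39.3 mm; since the bare radius (12 mm) is below r_cr, adding a thin layer of insulation will *increase* heat loss.

r_cr ≈ 39.3 mm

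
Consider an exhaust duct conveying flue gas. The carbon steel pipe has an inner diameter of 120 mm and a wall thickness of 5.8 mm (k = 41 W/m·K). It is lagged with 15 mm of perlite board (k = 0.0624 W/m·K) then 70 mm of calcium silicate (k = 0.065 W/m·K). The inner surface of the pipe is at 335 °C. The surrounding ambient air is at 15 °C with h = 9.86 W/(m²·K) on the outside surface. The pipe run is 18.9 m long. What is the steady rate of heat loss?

Q ≈ 2800 W

Cylindrical conduction, so R = ln(r₂/r₁)/(2πkL) per layer, in series:
R_carbon steel pipe wall = ln(65.8/60)/(2π×41×18.9) = 1.895×10^-5 K/W
R_perlite board = ln(80.8/65.8)/(2π×0.0624×18.9) = 0.02771 K/W
R_calcium silicate = ln(150.8/80.8)/(2π×0.065×18.9) = 0.08084 K/W
R_outer film = 1/(h_o·2πr_oL) = 1/(9.86×2π×0.1508×18.9) = 0.005663 K/W
R_total = 0.1142 K/W
Q = ΔT/R_total = 320/0.1142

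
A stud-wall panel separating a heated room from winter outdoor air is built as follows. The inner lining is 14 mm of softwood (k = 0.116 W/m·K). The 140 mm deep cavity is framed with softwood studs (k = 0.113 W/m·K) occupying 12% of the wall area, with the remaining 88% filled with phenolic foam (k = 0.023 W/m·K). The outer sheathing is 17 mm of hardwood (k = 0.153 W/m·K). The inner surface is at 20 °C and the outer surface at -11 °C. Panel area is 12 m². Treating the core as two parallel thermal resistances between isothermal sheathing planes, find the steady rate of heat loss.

Sheathing layers in series; stud and cavity paths in parallel between them.
R_inner = 0.014/(0.116×12) = 0.01006 K/W
R_stud  = 0.14/(0.113×0.12×12) = 0.8604 K/W
R_cav   = 0.14/(0.023×0.88×12) = 0.5764 K/W
1/R_core = 1/R_stud + 1/R_cav → R_core = 0.3452 K/W
R_outer = 0.017/(0.153×12) = 0.009259 K/W
R_total = 0.3645 K/W
Q = ΔT/R_total = 31/0.3645

Q ≈ 85.1 W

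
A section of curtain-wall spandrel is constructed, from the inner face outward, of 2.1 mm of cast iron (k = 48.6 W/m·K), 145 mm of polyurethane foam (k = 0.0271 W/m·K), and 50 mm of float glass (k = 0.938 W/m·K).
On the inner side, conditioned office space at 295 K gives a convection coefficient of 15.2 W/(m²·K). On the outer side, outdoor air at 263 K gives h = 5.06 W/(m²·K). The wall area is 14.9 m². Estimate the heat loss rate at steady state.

Treating each layer as a thermal resistance in series:
R_inner film = 1/(h_i·A) = 1/(15.2×14.9) = 0.004415 K/W
R_cast iron = L/(kA) = 0.0021/(48.6×14.9) = 2.9×10^-6 K/W
R_polyurethane foam = L/(kA) = 0.145/(0.0271×14.9) = 0.3591 K/W
R_float glass = L/(kA) = 0.05/(0.938×14.9) = 0.003578 K/W
R_outer film = 1/(h_o·A) = 1/(5.06×14.9) = 0.01326 K/W
R_total = 0.3804 K/W
Q = ΔT / R_total = 32 / 0.3804

Q ≈ 84.1 W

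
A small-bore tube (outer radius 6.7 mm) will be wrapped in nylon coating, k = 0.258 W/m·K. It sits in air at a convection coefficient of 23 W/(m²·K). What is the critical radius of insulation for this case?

r_cr ≈ 11.2 mm

For a cylinder r_cr = k/h = 0.258/23
r_cr = 11.2 mm; since the bare radius (6.7 mm) is below r_cr, adding a thin layer of insulation will *increase* heat loss.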